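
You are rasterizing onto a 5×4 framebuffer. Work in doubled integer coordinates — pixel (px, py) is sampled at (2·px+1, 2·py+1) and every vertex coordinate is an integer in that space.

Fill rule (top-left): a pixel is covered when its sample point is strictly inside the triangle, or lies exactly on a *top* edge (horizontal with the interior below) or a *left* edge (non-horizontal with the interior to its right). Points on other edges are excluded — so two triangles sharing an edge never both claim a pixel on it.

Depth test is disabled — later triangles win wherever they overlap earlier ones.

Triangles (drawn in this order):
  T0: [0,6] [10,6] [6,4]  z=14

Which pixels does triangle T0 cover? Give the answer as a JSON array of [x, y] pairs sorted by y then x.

T0:
  2·area = 20  (B↔C swapped to make it positive)
  edge (0, 6)→(6, 4): d=(6,-2) top-left  bias=+0
  edge (6, 4)→(10, 6): d=(4,2) right/bottom  bias=-1
  edge (10, 6)→(0, 6): d=(-10,0) right/bottom  bias=-1
    (4,1)@(9, 3): e=[0,-10,30] → ·  [on edge]
    (1,2)@(3, 5): e=[0,10,10] → █  [on edge]
    (2,2)@(5, 5): e=[4,6,10] → █
    (3,2)@(7, 5): e=[8,2,10] → █
    (4,2)@(9, 5): e=[12,-2,10] → ·
    (1,3)@(3, 7): e=[12,18,-10] → ·
    (2,3)@(5, 7): e=[16,14,-10] → ·
    (3,3)@(7, 7): e=[20,10,-10] → ·
  covered (3 px):
    · · · · ·
    · · · · ·
    · █ █ █ ·
    · · · · ·

Result: [[1,2],[2,2],[3,2]]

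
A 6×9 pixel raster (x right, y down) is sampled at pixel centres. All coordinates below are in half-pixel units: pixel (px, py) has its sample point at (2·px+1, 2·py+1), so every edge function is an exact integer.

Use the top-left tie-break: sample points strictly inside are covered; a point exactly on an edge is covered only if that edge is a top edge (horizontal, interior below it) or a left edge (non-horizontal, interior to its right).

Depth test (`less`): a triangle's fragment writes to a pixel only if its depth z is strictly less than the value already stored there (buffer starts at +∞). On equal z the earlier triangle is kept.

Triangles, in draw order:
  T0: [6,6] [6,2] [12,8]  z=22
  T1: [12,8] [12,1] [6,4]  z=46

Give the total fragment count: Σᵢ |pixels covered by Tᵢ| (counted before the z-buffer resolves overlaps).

T0:
  2·area = 24
  edge (6, 6)→(6, 2): d=(0,-4) top-left  bias=+0
  edge (6, 2)→(12, 8): d=(6,6) right/bottom  bias=-1
  edge (12, 8)→(6, 6): d=(-6,-2) top-left  bias=+0
    (2,0)@(5, 1): e=[-4,0,28] → ·  [on edge]
    (3,1)@(7, 3): e=[4,0,20] → ·  [on edge]
    (1,2)@(3, 5): e=[-12,36,0] → ·  [on edge]
    (3,2)@(7, 5): e=[4,12,8] → #
    (4,2)@(9, 5): e=[12,0,12] → ·  [on edge]
    (3,3)@(7, 7): e=[4,24,-4] → ·
    (4,3)@(9, 7): e=[12,12,0] → #  [on edge]
    (5,3)@(11, 7): e=[20,0,4] → ·  [on edge]
    (4,4)@(9, 9): e=[12,24,-12] → ·
  covered (2 px):
    · · · · · ·
    · · · · · ·
    · · · # · ·
    · · · · # ·
    · · · · · ·
    · · · · · ·
    · · · · · ·
    · · · · · ·
    · · · · · ·
T1:
  2·area = 42  (B↔C swapped to make it positive)
  edge (12, 8)→(6, 4): d=(-6,-4) top-left  bias=+0
  edge (6, 4)→(12, 1): d=(6,-3) top-left  bias=+0
  edge (12, 1)→(12, 8): d=(0,7) right/bottom  bias=-1
    (4,1)@(9, 3): e=[18,3,21] → #
    (5,1)@(11, 3): e=[26,9,7] → #
    (4,2)@(9, 5): e=[6,15,21] → #
    (4,3)@(9, 7): e=[-6,27,21] → ·
    (5,3)@(11, 7): e=[2,33,7] → #
    (5,4)@(11, 9): e=[-10,45,7] → ·
  covered (5 px):
    · · · · · ·
    · · · · # #
    · · · · # #
    · · · · · #
    · · · · · ·
    · · · · · ·
    · · · · · ·
    · · · · · ·
    · · · · · ·

Answer: 7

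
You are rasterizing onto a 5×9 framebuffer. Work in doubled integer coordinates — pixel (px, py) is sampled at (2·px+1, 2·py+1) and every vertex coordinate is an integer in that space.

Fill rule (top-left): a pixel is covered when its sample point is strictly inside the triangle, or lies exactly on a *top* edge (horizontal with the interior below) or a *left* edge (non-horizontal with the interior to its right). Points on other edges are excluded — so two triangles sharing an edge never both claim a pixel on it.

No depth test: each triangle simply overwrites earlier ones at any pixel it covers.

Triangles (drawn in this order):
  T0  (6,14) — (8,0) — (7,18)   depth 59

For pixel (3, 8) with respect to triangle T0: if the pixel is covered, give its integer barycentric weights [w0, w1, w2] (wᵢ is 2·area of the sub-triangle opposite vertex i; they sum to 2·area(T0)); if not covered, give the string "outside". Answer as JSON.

T0:
  2·area = 22
  edge (6, 14)→(8, 0): d=(2,-14) top-left  bias=+0
  edge (8, 0)→(7, 18): d=(-1,18) right/bottom  bias=-1
  edge (7, 18)→(6, 14): d=(-1,-4) top-left  bias=+0
    (3,3)@(7, 7): e=[0,11,11] → #  [on edge]
    (4,3)@(9, 7): e=[28,-25,19] → ·
    (3,4)@(7, 9): e=[4,9,9] → #
    (4,4)@(9, 9): e=[32,-27,17] → ·
    (3,5)@(7, 11): e=[8,7,7] → #
    (4,5)@(9, 11): e=[36,-29,15] → ·
    (3,6)@(7, 13): e=[12,5,5] → #
    (4,6)@(9, 13): e=[40,-31,13] → ·
    (3,7)@(7, 15): e=[16,3,3] → #
    (4,7)@(9, 15): e=[44,-33,11] → ·
    (3,8)@(7, 17): e=[20,1,1] → #
    (4,8)@(9, 17): e=[48,-35,9] → ·
  covered (6 px):
    · · · · ·
    · · · · ·
    · · · · ·
    · · · # ·
    · · · # ·
    · · · # ·
    · · · # ·
    · · · # ·
    · · · # ·

Answer: [1,1,20]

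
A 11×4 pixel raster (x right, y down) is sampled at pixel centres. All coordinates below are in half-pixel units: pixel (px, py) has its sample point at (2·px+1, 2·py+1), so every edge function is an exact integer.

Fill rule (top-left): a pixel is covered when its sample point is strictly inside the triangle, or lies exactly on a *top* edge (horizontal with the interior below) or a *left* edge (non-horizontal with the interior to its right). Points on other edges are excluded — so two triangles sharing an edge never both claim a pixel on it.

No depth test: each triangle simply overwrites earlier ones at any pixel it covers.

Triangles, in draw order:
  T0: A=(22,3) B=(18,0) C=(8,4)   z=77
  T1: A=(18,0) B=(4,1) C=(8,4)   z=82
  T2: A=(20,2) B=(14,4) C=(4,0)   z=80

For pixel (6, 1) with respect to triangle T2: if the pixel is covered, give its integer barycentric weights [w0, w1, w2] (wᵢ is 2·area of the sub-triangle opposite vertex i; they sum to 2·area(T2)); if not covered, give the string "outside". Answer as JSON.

T0:
  2·area = 46  (B↔C swapped to make it positive)
  edge (22, 3)→(8, 4): d=(-14,1) right/bottom  bias=-1
  edge (8, 4)→(18, 0): d=(10,-4) top-left  bias=+0
  edge (18, 0)→(22, 3): d=(4,3) right/bottom  bias=-1
    (8,0)@(17, 1): e=[33,6,7] → █
    (9,0)@(19, 1): e=[31,14,1] → █
    (10,0)@(21, 1): e=[29,22,-5] → ·
    (5,1)@(11, 3): e=[11,2,33] → █
    (6,1)@(13, 3): e=[9,10,27] → █
    (7,1)@(15, 3): e=[7,18,21] → █
    (10,1)@(21, 3): e=[1,42,3] → █
    (5,2)@(11, 5): e=[-17,22,41] → ·
    (6,2)@(13, 5): e=[-19,30,35] → ·
    (7,2)@(15, 5): e=[-21,38,29] → ·
    (8,2)@(17, 5): e=[-23,46,23] → ·
    (9,2)@(19, 5): e=[-25,54,17] → ·
  covered (8 px):
    · · · · · · · · █ █ ·
    · · · · · █ █ █ █ █ █
    · · · · · · · · · · ·
    · · · · · · · · · · ·
T1:
  2·area = 46  (B↔C swapped to make it positive)
  edge (18, 0)→(8, 4): d=(-10,4) right/bottom  bias=-1
  edge (8, 4)→(4, 1): d=(-4,-3) top-left  bias=+0
  edge (4, 1)→(18, 0): d=(14,-1) top-left  bias=+0
    (2,0)@(5, 1): e=[42,3,1] → █
    (3,0)@(7, 1): e=[34,9,3] → █
    (4,0)@(9, 1): e=[26,15,5] → █
    (5,0)@(11, 1): e=[18,21,7] → █
    (6,0)@(13, 1): e=[10,27,9] → █
    (7,0)@(15, 1): e=[2,33,11] → █
    (8,0)@(17, 1): e=[-6,39,13] → ·
    (2,1)@(5, 3): e=[22,-5,29] → ·
    (3,1)@(7, 3): e=[14,1,31] → █
    (5,1)@(11, 3): e=[-2,13,35] → ·
    (6,1)@(13, 3): e=[-10,19,37] → ·
    (7,1)@(15, 3): e=[-18,25,39] → ·
  covered (8 px):
    · · █ █ █ █ █ █ · · ·
    · · · █ █ · · · · · ·
    · · · · · · · · · · ·
    · · · · · · · · · · ·
T2:
  2·area = 44
  edge (20, 2)→(14, 4): d=(-6,2) right/bottom  bias=-1
  edge (14, 4)→(4, 0): d=(-10,-4) top-left  bias=+0
  edge (4, 0)→(20, 2): d=(16,2) right/bottom  bias=-1
    (3,0)@(7, 1): e=[32,2,10] → █
    (4,0)@(9, 1): e=[28,10,6] → █
    (5,0)@(11, 1): e=[24,18,2] → █
    (6,0)@(13, 1): e=[20,26,-2] → ·
    (3,1)@(7, 3): e=[20,-18,42] → ·
    (4,1)@(9, 3): e=[16,-10,38] → ·
    (5,1)@(11, 3): e=[12,-2,34] → ·
    (6,1)@(13, 3): e=[8,6,30] → █
    (7,1)@(15, 3): e=[4,14,26] → █
    (8,1)@(17, 3): e=[0,22,22] → ·  [on edge]
    (5,2)@(11, 5): e=[0,-22,66] → ·  [on edge]
    (6,2)@(13, 5): e=[-4,-14,62] → ·
    (2,3)@(5, 7): e=[0,-66,110] → ·  [on edge]
  covered (5 px):
    · · · █ █ █ · · · · ·
    · · · · · · █ █ · · ·
    · · · · · · · · · · ·
    · · · · · · · · · · ·

Answer: [6,30,8]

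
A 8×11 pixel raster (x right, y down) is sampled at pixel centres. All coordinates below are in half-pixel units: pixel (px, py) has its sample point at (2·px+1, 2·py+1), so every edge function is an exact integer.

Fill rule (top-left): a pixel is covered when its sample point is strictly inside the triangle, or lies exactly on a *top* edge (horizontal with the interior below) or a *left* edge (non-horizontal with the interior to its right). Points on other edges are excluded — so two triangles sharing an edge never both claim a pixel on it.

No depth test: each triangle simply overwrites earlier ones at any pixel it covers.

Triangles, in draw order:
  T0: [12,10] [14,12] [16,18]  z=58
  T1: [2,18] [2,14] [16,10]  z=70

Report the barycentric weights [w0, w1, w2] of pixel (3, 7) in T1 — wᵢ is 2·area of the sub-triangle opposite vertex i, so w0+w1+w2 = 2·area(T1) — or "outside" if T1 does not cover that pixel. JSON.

T0:
  2·area = 8
  edge (12, 10)→(14, 12): d=(2,2) right/bottom  bias=-1
  edge (14, 12)→(16, 18): d=(2,6) right/bottom  bias=-1
  edge (16, 18)→(12, 10): d=(-4,-8) top-left  bias=+0
    (1,0)@(3, 1): e=[0,44,-36] → ·  [on edge]
    (2,1)@(5, 3): e=[0,36,-28] → ·  [on edge]
    (5,1)@(11, 3): e=[-12,0,20] → ·  [on edge]
    (3,2)@(7, 5): e=[0,28,-20] → ·  [on edge]
    (4,3)@(9, 7): e=[0,20,-12] → ·  [on edge]
    (5,4)@(11, 9): e=[0,12,-4] → ·  [on edge]
    (6,4)@(13, 9): e=[-4,0,12] → ·  [on edge]
    (6,5)@(13, 11): e=[0,4,4] → ·  [on edge]
    (7,6)@(15, 13): e=[0,-4,12] → ·  [on edge]
    (7,7)@(15, 15): e=[4,0,4] → ·  [on edge]
  covered (0 px):
    · · · · · · · ·
    · · · · · · · ·
    · · · · · · · ·
    · · · · · · · ·
    · · · · · · · ·
    · · · · · · · ·
    · · · · · · · ·
    · · · · · · · ·
    · · · · · · · ·
    · · · · · · · ·
    · · · · · · · ·
T1:
  2·area = 56
  edge (2, 18)→(2, 14): d=(0,-4) top-left  bias=+0
  edge (2, 14)→(16, 10): d=(14,-4) top-left  bias=+0
  edge (16, 10)→(2, 18): d=(-14,8) right/bottom  bias=-1
    (6,5)@(13, 11): e=[44,2,10] → █
    (7,5)@(15, 11): e=[52,10,-6] → ·
    (3,6)@(7, 13): e=[20,6,30] → █
    (4,6)@(9, 13): e=[28,14,14] → █
    (5,6)@(11, 13): e=[36,22,-2] → ·
    (6,6)@(13, 13): e=[44,30,-18] → ·
    (1,7)@(3, 15): e=[4,18,34] → █
    (2,7)@(5, 15): e=[12,26,18] → █
    (4,7)@(9, 15): e=[28,42,-14] → ·
    (1,8)@(3, 17): e=[4,46,6] → █
    (2,8)@(5, 17): e=[12,54,-10] → ·
    (3,8)@(7, 17): e=[20,62,-26] → ·
  covered (7 px):
    · · · · · · · ·
    · · · · · · · ·
    · · · · · · · ·
    · · · · · · · ·
    · · · · · · · ·
    · · · · · · █ ·
    · · · █ █ · · ·
    · █ █ █ · · · ·
    · █ · · · · · ·
    · · · · · · · ·
    · · · · · · · ·

Final: [34,2,20]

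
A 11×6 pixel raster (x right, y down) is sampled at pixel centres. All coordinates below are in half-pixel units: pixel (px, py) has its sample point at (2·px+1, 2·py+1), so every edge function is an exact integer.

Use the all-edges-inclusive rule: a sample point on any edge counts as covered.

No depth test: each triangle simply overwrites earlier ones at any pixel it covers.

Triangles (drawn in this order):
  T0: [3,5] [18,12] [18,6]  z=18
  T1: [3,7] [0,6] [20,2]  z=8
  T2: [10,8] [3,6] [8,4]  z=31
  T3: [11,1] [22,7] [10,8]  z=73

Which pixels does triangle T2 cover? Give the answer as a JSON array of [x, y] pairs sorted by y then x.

T0:
  2·area = 90  (B↔C swapped to make it positive)
  edge (3, 5)→(18, 6): d=(15,1) inclusive
  edge (18, 6)→(18, 12): d=(0,6) inclusive
  edge (18, 12)→(3, 5): d=(-15,-7) inclusive
    (1,2)@(3, 5): e=[0,90,0] → █  [on edge]
    (2,2)@(5, 5): e=[-2,78,14] → ·
    (1,3)@(3, 7): e=[30,90,-30] → ·
    (4,3)@(9, 7): e=[24,54,12] → █
    (5,3)@(11, 7): e=[22,42,26] → █
    (6,3)@(13, 7): e=[20,30,40] → █
    (7,3)@(15, 7): e=[18,18,54] → █
    (8,3)@(17, 7): e=[16,6,68] → █
    (9,3)@(19, 7): e=[14,-6,82] → ·
    (4,4)@(9, 9): e=[54,54,-18] → ·
    (5,4)@(11, 9): e=[52,42,-4] → ·
    (6,4)@(13, 9): e=[50,30,10] → █
  covered (10 px):
    · · · · · · · · · · ·
    · · · · · · · · · · ·
    · █ · · · · · · · · ·
    · · · · █ █ █ █ █ · ·
    · · · · · · █ █ █ · ·
    · · · · · · · · █ · ·
T1:
  2·area = 32
  edge (3, 7)→(0, 6): d=(-3,-1) inclusive
  edge (0, 6)→(20, 2): d=(20,-4) inclusive
  edge (20, 2)→(3, 7): d=(-17,5) inclusive
    (7,1)@(15, 3): e=[24,0,8] → █  [on edge]
    (8,1)@(17, 3): e=[26,8,-2] → ·
    (2,2)@(5, 5): e=[8,0,24] → █  [on edge]
    (3,2)@(7, 5): e=[10,8,14] → █
    (4,2)@(9, 5): e=[12,16,4] → █
    (5,2)@(11, 5): e=[14,24,-6] → ·
    (7,2)@(15, 5): e=[18,40,-26] → ·
    (1,3)@(3, 7): e=[0,32,0] → █  [on edge]
    (2,3)@(5, 7): e=[2,40,-10] → ·
    (3,3)@(7, 7): e=[4,48,-20] → ·
    (4,3)@(9, 7): e=[6,56,-30] → ·
    (1,4)@(3, 9): e=[-6,72,-34] → ·
    (4,4)@(9, 9): e=[0,96,-64] → ·  [on edge]
    (7,5)@(15, 11): e=[0,160,-128] → ·  [on edge]
  covered (5 px):
    · · · · · · · · · · ·
    · · · · · · · █ · · ·
    · · █ █ █ · · · · · ·
    · █ · · · · · · · · ·
    · · · · · · · · · · ·
    · · · · · · · · · · ·
T2:
  2·area = 24
  edge (10, 8)→(3, 6): d=(-7,-2) inclusive
  edge (3, 6)→(8, 4): d=(5,-2) inclusive
  edge (8, 4)→(10, 8): d=(2,4) inclusive
    (3,2)@(7, 5): e=[15,3,6] → █
    (4,2)@(9, 5): e=[19,7,-2] → ·
    (3,3)@(7, 7): e=[1,13,10] → █
    (4,3)@(9, 7): e=[5,17,2] → █
    (5,3)@(11, 7): e=[9,21,-6] → ·
    (3,4)@(7, 9): e=[-13,23,14] → ·
    (4,4)@(9, 9): e=[-9,27,6] → ·
  covered (3 px):
    · · · · · · · · · · ·
    · · · · · · · · · · ·
    · · · █ · · · · · · ·
    · · · █ █ · · · · · ·
    · · · · · · · · · · ·
    · · · · · · · · · · ·
T3:
  2·area = 83
  edge (11, 1)→(22, 7): d=(11,6) inclusive
  edge (22, 7)→(10, 8): d=(-12,1) inclusive
  edge (10, 8)→(11, 1): d=(1,-7) inclusive
    (5,0)@(11, 1): e=[0,83,0] → █  [on edge]
    (6,0)@(13, 1): e=[-12,81,14] → ·
    (5,1)@(11, 3): e=[22,59,2] → █
    (6,1)@(13, 3): e=[10,57,16] → █
    (7,1)@(15, 3): e=[-2,55,30] → ·
    (5,2)@(11, 5): e=[44,35,4] → █
    (7,2)@(15, 5): e=[20,31,32] → █
    (8,2)@(17, 5): e=[8,29,46] → █
    (9,2)@(19, 5): e=[-4,27,60] → ·
    (5,3)@(11, 7): e=[66,11,6] → █
    (9,3)@(19, 7): e=[18,3,62] → █
    (10,3)@(21, 7): e=[6,1,76] → █
  covered (13 px):
    · · · · · █ · · · · ·
    · · · · · █ █ · · · ·
    · · · · · █ █ █ █ · ·
    · · · · · █ █ █ █ █ █
    · · · · · · · · · · ·
    · · · · · · · · · · ·

Answer: [[3,2],[3,3],[4,3]]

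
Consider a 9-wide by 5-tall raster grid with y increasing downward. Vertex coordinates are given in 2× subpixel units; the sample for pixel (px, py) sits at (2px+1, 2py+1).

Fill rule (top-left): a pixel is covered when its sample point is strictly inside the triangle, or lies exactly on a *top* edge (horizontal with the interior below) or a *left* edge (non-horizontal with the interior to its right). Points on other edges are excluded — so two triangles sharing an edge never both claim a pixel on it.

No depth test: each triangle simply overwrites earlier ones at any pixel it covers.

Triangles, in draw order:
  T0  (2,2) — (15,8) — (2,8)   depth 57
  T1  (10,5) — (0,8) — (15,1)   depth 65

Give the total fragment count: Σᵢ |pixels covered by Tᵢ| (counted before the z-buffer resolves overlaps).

T0:
  2·area = 78
  edge (2, 2)→(15, 8): d=(13,6) right/bottom  bias=-1
  edge (15, 8)→(2, 8): d=(-13,0) right/bottom  bias=-1
  edge (2, 8)→(2, 2): d=(0,-6) top-left  bias=+0
    (1,1)@(3, 3): e=[7,65,6] → #
    (2,1)@(5, 3): e=[-5,65,18] → ·
    (1,2)@(3, 5): e=[33,39,6] → #
    (2,2)@(5, 5): e=[21,39,18] → #
    (3,2)@(7, 5): e=[9,39,30] → #
    (4,2)@(9, 5): e=[-3,39,42] → ·
    (1,3)@(3, 7): e=[59,13,6] → #
    (4,3)@(9, 7): e=[23,13,42] → #
    (5,3)@(11, 7): e=[11,13,54] → #
    (6,3)@(13, 7): e=[-1,13,66] → ·
    (1,4)@(3, 9): e=[85,-13,6] → ·
    (2,4)@(5, 9): e=[73,-13,18] → ·
  covered (9 px):
    · · · · · · · · ·
    · # · · · · · · ·
    · # # # · · · · ·
    · # # # # # · · ·
    · · · · · · · · ·
T1:
  2·area = 25
  edge (10, 5)→(0, 8): d=(-10,3) right/bottom  bias=-1
  edge (0, 8)→(15, 1): d=(15,-7) top-left  bias=+0
  edge (15, 1)→(10, 5): d=(-5,4) right/bottom  bias=-1
    (7,0)@(15, 1): e=[25,0,0] → ·  [on edge]
    (5,1)@(11, 3): e=[17,2,6] → #
    (6,1)@(13, 3): e=[11,16,-2] → ·
    (3,2)@(7, 5): e=[9,4,12] → #
    (4,2)@(9, 5): e=[3,18,4] → #
    (5,2)@(11, 5): e=[-3,32,-4] → ·
    (1,3)@(3, 7): e=[1,6,18] → #
    (2,3)@(5, 7): e=[-5,20,10] → ·
    (3,3)@(7, 7): e=[-11,34,2] → ·
    (4,3)@(9, 7): e=[-17,48,-6] → ·
    (1,4)@(3, 9): e=[-19,36,8] → ·
    (2,4)@(5, 9): e=[-25,50,0] → ·  [on edge]
  covered (4 px):
    · · · · · · · · ·
    · · · · · # · · ·
    · · · # # · · · ·
    · # · · · · · · ·
    · · · · · · · · ·

Answer: 13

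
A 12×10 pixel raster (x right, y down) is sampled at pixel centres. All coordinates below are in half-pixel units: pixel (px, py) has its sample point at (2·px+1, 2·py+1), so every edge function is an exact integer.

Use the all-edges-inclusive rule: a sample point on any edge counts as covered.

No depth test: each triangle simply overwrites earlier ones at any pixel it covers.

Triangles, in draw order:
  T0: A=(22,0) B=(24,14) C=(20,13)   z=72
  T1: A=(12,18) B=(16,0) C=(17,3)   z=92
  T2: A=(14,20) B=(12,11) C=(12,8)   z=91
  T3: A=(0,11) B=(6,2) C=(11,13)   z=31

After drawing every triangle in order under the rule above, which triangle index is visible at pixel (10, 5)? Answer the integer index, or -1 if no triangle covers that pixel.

T0:
  2·area = 54
  edge (22, 0)→(24, 14): d=(2,14) inclusive
  edge (24, 14)→(20, 13): d=(-4,-1) inclusive
  edge (20, 13)→(22, 0): d=(2,-13) inclusive
    (10,3)@(21, 7): e=[28,25,1] → #
    (11,3)@(23, 7): e=[0,27,27] → #  [on edge]
    (10,4)@(21, 9): e=[32,17,5] → #
    (10,5)@(21, 11): e=[36,9,9] → #
    (10,6)@(21, 13): e=[40,1,13] → #
    (10,7)@(21, 15): e=[44,-7,17] → ·
    (11,7)@(23, 15): e=[16,-5,43] → ·
  covered (8 px):
    · · · · · · · · · · · ·
    · · · · · · · · · · · ·
    · · · · · · · · · · · ·
    · · · · · · · · · · # #
    · · · · · · · · · · # #
    · · · · · · · · · · # #
    · · · · · · · · · · # #
    · · · · · · · · · · · ·
    · · · · · · · · · · · ·
    · · · · · · · · · · · ·
T1:
  2·area = 30
  edge (12, 18)→(16, 0): d=(4,-18) inclusive
  edge (16, 0)→(17, 3): d=(1,3) inclusive
  edge (17, 3)→(12, 18): d=(-5,15) inclusive
    (8,1)@(17, 3): e=[30,0,0] → #  [on edge]
    (9,1)@(19, 3): e=[66,-6,-30] → ·
    (7,2)@(15, 5): e=[2,8,20] → #
    (8,2)@(17, 5): e=[38,2,-10] → ·
    (7,3)@(15, 7): e=[10,10,10] → #
    (8,3)@(17, 7): e=[46,4,-20] → ·
    (7,4)@(15, 9): e=[18,12,0] → #  [on edge]
    (8,4)@(17, 9): e=[54,6,-30] → ·
    (9,4)@(19, 9): e=[90,0,-60] → ·  [on edge]
    (7,5)@(15, 11): e=[26,14,-10] → ·
    (6,7)@(13, 15): e=[6,24,0] → #  [on edge]
    (7,7)@(15, 15): e=[42,18,-30] → ·
    (10,7)@(21, 15): e=[150,0,-120] → ·  [on edge]
  covered (5 px):
    · · · · · · · · · · · ·
    · · · · · · · · # · · ·
    · · · · · · · # · · · ·
    · · · · · · · # · · · ·
    · · · · · · · # · · · ·
    · · · · · · · · · · · ·
    · · · · · · · · · · · ·
    · · · · · · # · · · · ·
    · · · · · · · · · · · ·
    · · · · · · · · · · · ·
T2:
  2·area = 6
  edge (14, 20)→(12, 11): d=(-2,-9) inclusive
  edge (12, 11)→(12, 8): d=(0,-3) inclusive
  edge (12, 8)→(14, 20): d=(2,12) inclusive
    (6,7)@(13, 15): e=[1,3,2] → #
    (7,7)@(15, 15): e=[19,9,-22] → ·
    (6,8)@(13, 17): e=[-3,3,6] → ·
  covered (1 px):
    · · · · · · · · · · · ·
    · · · · · · · · · · · ·
    · · · · · · · · · · · ·
    · · · · · · · · · · · ·
    · · · · · · · · · · · ·
    · · · · · · · · · · · ·
    · · · · · · · · · · · ·
    · · · · · · # · · · · ·
    · · · · · · · · · · · ·
    · · · · · · · · · · · ·
T3:
  2·area = 111
  edge (0, 11)→(6, 2): d=(6,-9) inclusive
  edge (6, 2)→(11, 13): d=(5,11) inclusive
  edge (11, 13)→(0, 11): d=(-11,-2) inclusive
    (2,2)@(5, 5): e=[9,26,76] → #
    (3,2)@(7, 5): e=[27,4,80] → #
    (4,2)@(9, 5): e=[45,-18,84] → ·
    (1,3)@(3, 7): e=[3,58,50] → #
    (4,3)@(9, 7): e=[57,-8,62] → ·
    (1,4)@(3, 9): e=[15,68,28] → #
    (4,4)@(9, 9): e=[69,2,40] → #
    (5,4)@(11, 9): e=[87,-20,44] → ·
    (0,5)@(1, 11): e=[9,100,2] → #
    (5,5)@(11, 11): e=[99,-10,22] → ·
    (0,6)@(1, 13): e=[21,110,-20] → ·
    (1,6)@(3, 13): e=[39,88,-16] → ·
    (5,6)@(11, 13): e=[111,0,0] → #  [on edge]
  covered (15 px):
    · · · · · · · · · · · ·
    · · · · · · · · · · · ·
    · · # # · · · · · · · ·
    · # # # · · · · · · · ·
    · # # # # · · · · · · ·
    # # # # # · · · · · · ·
    · · · · · # · · · · · ·
    · · · · · · · · · · · ·
    · · · · · · · · · · · ·
    · · · · · · · · · · · ·

Z-buffer (winner per pixel, '.' = empty):
  . . . . . . . . . . . .
  . . . . . . . . 1 . . .
  . . 3 3 . . . 1 . . . .
  . 3 3 3 . . . 1 . . 0 0
  . 3 3 3 3 . . 1 . . 0 0
  3 3 3 3 3 . . . . . 0 0
  . . . . . 3 . . . . 0 0
  . . . . . . 2 . . . . .
  . . . . . . . . . . . .
  . . . . . . . . . . . .

Result: 0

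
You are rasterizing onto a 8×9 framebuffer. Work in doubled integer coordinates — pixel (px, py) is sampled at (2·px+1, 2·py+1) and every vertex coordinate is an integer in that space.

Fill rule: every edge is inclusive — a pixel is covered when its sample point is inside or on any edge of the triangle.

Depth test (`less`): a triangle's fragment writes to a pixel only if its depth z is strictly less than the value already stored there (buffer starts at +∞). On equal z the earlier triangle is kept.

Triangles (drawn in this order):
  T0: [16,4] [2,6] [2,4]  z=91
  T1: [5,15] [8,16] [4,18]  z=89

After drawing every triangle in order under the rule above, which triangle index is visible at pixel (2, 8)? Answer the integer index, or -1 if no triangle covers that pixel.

T0:
  2·area = 28
  edge (16, 4)→(2, 6): d=(-14,2) inclusive
  edge (2, 6)→(2, 4): d=(0,-2) inclusive
  edge (2, 4)→(16, 4): d=(14,0) inclusive
    (1,2)@(3, 5): e=[12,2,14] → X
    (2,2)@(5, 5): e=[8,6,14] → X
    (3,2)@(7, 5): e=[4,10,14] → X
    (4,2)@(9, 5): e=[0,14,14] → X  [on edge]
    (5,2)@(11, 5): e=[-4,18,14] → .
    (1,3)@(3, 7): e=[-16,2,42] → .
    (2,3)@(5, 7): e=[-20,6,42] → .
    (3,3)@(7, 7): e=[-24,10,42] → .
    (4,3)@(9, 7): e=[-28,14,42] → .
  covered (4 px):
    . . . . . . . .
    . . . . . . . .
    . X X X X . . .
    . . . . . . . .
    . . . . . . . .
    . . . . . . . .
    . . . . . . . .
    . . . . . . . .
    . . . . . . . .
T1:
  2·area = 10
  edge (5, 15)→(8, 16): d=(3,1) inclusive
  edge (8, 16)→(4, 18): d=(-4,2) inclusive
  edge (4, 18)→(5, 15): d=(1,-3) inclusive
    (4,1)@(9, 3): e=[-40,50,0] → .  [on edge]
    (3,4)@(7, 9): e=[-20,30,0] → .  [on edge]
    (2,7)@(5, 15): e=[0,10,0] → X  [on edge]
    (3,7)@(7, 15): e=[-2,6,6] → .
    (2,8)@(5, 17): e=[6,2,2] → X
    (3,8)@(7, 17): e=[4,-2,8] → .
    (5,8)@(11, 17): e=[0,-10,20] → .  [on edge]
  covered (2 px):
    . . . . . . . .
    . . . . . . . .
    . . . . . . . .
    . . . . . . . .
    . . . . . . . .
    . . . . . . . .
    . . . . . . . .
    . . X . . . . .
    . . X . . . . .

Z-buffer (winner per pixel, '.' = empty):
  . . . . . . . .
  . . . . . . . .
  . 0 0 0 0 . . .
  . . . . . . . .
  . . . . . . . .
  . . . . . . . .
  . . . . . . . .
  . . 1 . . . . .
  . . 1 . . . . .

Answer: 1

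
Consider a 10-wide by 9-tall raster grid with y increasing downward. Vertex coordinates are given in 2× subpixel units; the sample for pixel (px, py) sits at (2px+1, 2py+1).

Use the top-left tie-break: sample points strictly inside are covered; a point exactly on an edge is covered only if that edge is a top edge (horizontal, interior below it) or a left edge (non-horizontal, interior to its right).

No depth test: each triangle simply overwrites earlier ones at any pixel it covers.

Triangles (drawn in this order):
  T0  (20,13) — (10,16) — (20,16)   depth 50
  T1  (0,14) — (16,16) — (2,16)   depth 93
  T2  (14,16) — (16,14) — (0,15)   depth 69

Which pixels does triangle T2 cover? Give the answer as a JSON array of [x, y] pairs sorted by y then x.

T0:
  2·area = 30  (B↔C swapped to make it positive)
  edge (20, 13)→(20, 16): d=(0,3) right/bottom  bias=-1
  edge (20, 16)→(10, 16): d=(-10,0) right/bottom  bias=-1
  edge (10, 16)→(20, 13): d=(10,-3) top-left  bias=+0
    (7,7)@(15, 15): e=[15,10,5] → #
    (8,7)@(17, 15): e=[9,10,11] → #
    (9,7)@(19, 15): e=[3,10,17] → #
    (7,8)@(15, 17): e=[15,-10,25] → ·
    (8,8)@(17, 17): e=[9,-10,31] → ·
    (9,8)@(19, 17): e=[3,-10,37] → ·
  covered (3 px):
    · · · · · · · · · ·
    · · · · · · · · · ·
    · · · · · · · · · ·
    · · · · · · · · · ·
    · · · · · · · · · ·
    · · · · · · · · · ·
    · · · · · · · · · ·
    · · · · · · · # # #
    · · · · · · · · · ·
T1:
  2·area = 28
  edge (0, 14)→(16, 16): d=(16,2) right/bottom  bias=-1
  edge (16, 16)→(2, 16): d=(-14,0) right/bottom  bias=-1
  edge (2, 16)→(0, 14): d=(-2,-2) top-left  bias=+0
    (0,7)@(1, 15): e=[14,14,0] → #  [on edge]
    (1,7)@(3, 15): e=[10,14,4] → #
    (2,7)@(5, 15): e=[6,14,8] → #
    (3,7)@(7, 15): e=[2,14,12] → #
    (4,7)@(9, 15): e=[-2,14,16] → ·
    (0,8)@(1, 17): e=[46,-14,-4] → ·
    (1,8)@(3, 17): e=[42,-14,0] → ·  [on edge]
    (2,8)@(5, 17): e=[38,-14,4] → ·
    (3,8)@(7, 17): e=[34,-14,8] → ·
  covered (4 px):
    · · · · · · · · · ·
    · · · · · · · · · ·
    · · · · · · · · · ·
    · · · · · · · · · ·
    · · · · · · · · · ·
    · · · · · · · · · ·
    · · · · · · · · · ·
    # # # # · · · · · ·
    · · · · · · · · · ·
T2:
  2·area = 30  (B↔C swapped to make it positive)
  edge (14, 16)→(0, 15): d=(-14,-1) top-left  bias=+0
  edge (0, 15)→(16, 14): d=(16,-1) top-left  bias=+0
  edge (16, 14)→(14, 16): d=(-2,2) right/bottom  bias=-1
    (9,5)@(19, 11): e=[75,-45,0] → ·  [on edge]
    (8,6)@(17, 13): e=[45,-15,0] → ·  [on edge]
    (0,7)@(1, 15): e=[1,1,28] → #
    (1,7)@(3, 15): e=[3,3,24] → #
    (2,7)@(5, 15): e=[5,5,20] → #
    (3,7)@(7, 15): e=[7,7,16] → #
    (4,7)@(9, 15): e=[9,9,12] → #
    (5,7)@(11, 15): e=[11,11,8] → #
    (6,7)@(13, 15): e=[13,13,4] → #
    (7,7)@(15, 15): e=[15,15,0] → ·  [on edge]
    (0,8)@(1, 17): e=[-27,33,24] → ·
    (1,8)@(3, 17): e=[-25,35,20] → ·
    (6,8)@(13, 17): e=[-15,45,0] → ·  [on edge]
  covered (7 px):
    · · · · · · · · · ·
    · · · · · · · · · ·
    · · · · · · · · · ·
    · · · · · · · · · ·
    · · · · · · · · · ·
    · · · · · · · · · ·
    · · · · · · · · · ·
    # # # # # # # · · ·
    · · · · · · · · · ·

Final: [[0,7],[1,7],[2,7],[3,7],[4,7],[5,7],[6,7]]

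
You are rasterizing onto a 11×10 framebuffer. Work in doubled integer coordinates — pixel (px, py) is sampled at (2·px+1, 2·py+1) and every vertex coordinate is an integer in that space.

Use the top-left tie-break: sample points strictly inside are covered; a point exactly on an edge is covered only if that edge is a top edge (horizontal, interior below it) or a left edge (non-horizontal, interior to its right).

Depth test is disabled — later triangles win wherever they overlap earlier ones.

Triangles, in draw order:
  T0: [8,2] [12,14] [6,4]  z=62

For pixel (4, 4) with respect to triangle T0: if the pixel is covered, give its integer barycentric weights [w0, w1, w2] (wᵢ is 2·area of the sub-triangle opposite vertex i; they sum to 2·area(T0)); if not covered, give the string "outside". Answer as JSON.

T0:
  2·area = 32
  edge (8, 2)→(12, 14): d=(4,12) right/bottom  bias=-1
  edge (12, 14)→(6, 4): d=(-6,-10) top-left  bias=+0
  edge (6, 4)→(8, 2): d=(2,-2) top-left  bias=+0
    (4,0)@(9, 1): e=[-16,48,0] → .  [on edge]
    (3,1)@(7, 3): e=[16,16,0] → X  [on edge]
    (4,1)@(9, 3): e=[-8,36,4] → .
    (2,2)@(5, 5): e=[48,-16,0] → .  [on edge]
    (3,2)@(7, 5): e=[24,4,4] → X
    (4,2)@(9, 5): e=[0,24,8] → .  [on edge]
    (1,3)@(3, 7): e=[80,-48,0] → .  [on edge]
    (3,3)@(7, 7): e=[32,-8,8] → .
    (4,3)@(9, 7): e=[8,12,12] → X
    (5,3)@(11, 7): e=[-16,32,16] → .
    (0,4)@(1, 9): e=[112,-80,0] → .  [on edge]
    (4,4)@(9, 9): e=[16,0,16] → X  [on edge]
    (5,5)@(11, 11): e=[0,8,24] → .  [on edge]
    (6,8)@(13, 17): e=[0,-8,40] → .  [on edge]
    (7,9)@(15, 19): e=[-16,0,48] → .  [on edge]
  covered (4 px):
    . . . . . . . . . . .
    . . . X . . . . . . .
    . . . X . . . . . . .
    . . . . X . . . . . .
    . . . . X . . . . . .
    . . . . . . . . . . .
    . . . . . . . . . . .
    . . . . . . . . . . .
    . . . . . . . . . . .
    . . . . . . . . . . .

Result: [0,16,16]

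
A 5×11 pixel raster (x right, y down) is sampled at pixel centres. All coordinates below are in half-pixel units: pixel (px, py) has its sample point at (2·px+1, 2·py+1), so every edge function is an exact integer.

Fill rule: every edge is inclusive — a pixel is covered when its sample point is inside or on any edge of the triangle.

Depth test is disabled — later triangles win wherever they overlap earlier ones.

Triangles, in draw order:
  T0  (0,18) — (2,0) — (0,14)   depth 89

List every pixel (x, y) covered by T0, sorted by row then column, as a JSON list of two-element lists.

T0:
  2·area = 8  (B↔C swapped to make it positive)
  edge (0, 18)→(0, 14): d=(0,-4) inclusive
  edge (0, 14)→(2, 0): d=(2,-14) inclusive
  edge (2, 0)→(0, 18): d=(-2,18) inclusive
    (0,3)@(1, 7): e=[4,0,4] → #  [on edge]
    (1,3)@(3, 7): e=[12,28,-32] → ·
    (0,4)@(1, 9): e=[4,4,0] → #  [on edge]
    (1,4)@(3, 9): e=[12,32,-36] → ·
    (0,5)@(1, 11): e=[4,8,-4] → ·
  covered (2 px):
    · · · · ·
    · · · · ·
    · · · · ·
    # · · · ·
    # · · · ·
    · · · · ·
    · · · · ·
    · · · · ·
    · · · · ·
    · · · · ·
    · · · · ·

Result: [[0,3],[0,4]]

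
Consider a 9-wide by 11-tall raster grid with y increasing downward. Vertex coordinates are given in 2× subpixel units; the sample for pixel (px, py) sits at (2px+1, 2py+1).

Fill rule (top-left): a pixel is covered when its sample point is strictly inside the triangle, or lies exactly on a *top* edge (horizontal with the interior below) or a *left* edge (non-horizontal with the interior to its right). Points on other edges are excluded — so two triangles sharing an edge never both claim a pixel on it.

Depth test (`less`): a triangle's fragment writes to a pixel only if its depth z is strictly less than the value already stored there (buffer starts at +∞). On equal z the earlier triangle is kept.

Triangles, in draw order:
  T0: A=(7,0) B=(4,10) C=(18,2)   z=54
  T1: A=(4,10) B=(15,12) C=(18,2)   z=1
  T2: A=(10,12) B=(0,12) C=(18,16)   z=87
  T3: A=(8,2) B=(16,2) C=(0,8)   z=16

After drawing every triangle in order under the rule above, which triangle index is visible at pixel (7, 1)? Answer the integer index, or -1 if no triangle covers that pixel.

T0:
  2·area = 116  (B↔C swapped to make it positive)
  edge (7, 0)→(18, 2): d=(11,2) right/bottom  bias=-1
  edge (18, 2)→(4, 10): d=(-14,8) right/bottom  bias=-1
  edge (4, 10)→(7, 0): d=(3,-10) top-left  bias=+0
    (3,0)@(7, 1): e=[11,102,3] → #
    (4,0)@(9, 1): e=[7,86,23] → #
    (5,0)@(11, 1): e=[3,70,43] → #
    (6,0)@(13, 1): e=[-1,54,63] → ·
    (3,1)@(7, 3): e=[33,74,9] → #
    (6,1)@(13, 3): e=[21,26,69] → #
    (7,1)@(15, 3): e=[17,10,89] → #
    (8,1)@(17, 3): e=[13,-6,109] → ·
    (3,2)@(7, 5): e=[55,46,15] → #
    (6,2)@(13, 5): e=[43,-2,75] → ·
    (7,2)@(15, 5): e=[39,-18,95] → ·
    (2,3)@(5, 7): e=[81,34,1] → #
  covered (15 px):
    · · · # # # · · ·
    · · · # # # # # ·
    · · · # # # · · ·
    · · # # # · · · ·
    · · # · · · · · ·
    · · · · · · · · ·
    · · · · · · · · ·
    · · · · · · · · ·
    · · · · · · · · ·
    · · · · · · · · ·
    · · · · · · · · ·
T1:
  2·area = 116  (B↔C swapped to make it positive)
  edge (4, 10)→(18, 2): d=(14,-8) top-left  bias=+0
  edge (18, 2)→(15, 12): d=(-3,10) right/bottom  bias=-1
  edge (15, 12)→(4, 10): d=(-11,-2) top-left  bias=+0
    (8,1)@(17, 3): e=[6,7,103] → #
    (6,2)@(13, 5): e=[2,41,73] → #
    (7,2)@(15, 5): e=[18,21,77] → #
    (5,3)@(11, 7): e=[14,55,47] → #
    (8,3)@(17, 7): e=[62,-5,59] → ·
    (3,4)@(7, 9): e=[10,89,17] → #
    (4,4)@(9, 9): e=[26,69,21] → #
    (8,4)@(17, 9): e=[90,-11,37] → ·
    (3,5)@(7, 11): e=[38,83,-5] → ·
    (4,5)@(9, 11): e=[54,63,-1] → ·
    (5,5)@(11, 11): e=[70,43,3] → #
    (8,5)@(17, 11): e=[118,-17,15] → ·
  covered (15 px):
    · · · · · · · · ·
    · · · · · · · · #
    · · · · · · # # #
    · · · · · # # # ·
    · · · # # # # # ·
    · · · · · # # # ·
    · · · · · · · · ·
    · · · · · · · · ·
    · · · · · · · · ·
    · · · · · · · · ·
    · · · · · · · · ·
T2:
  2·area = 40  (B↔C swapped to make it positive)
  edge (10, 12)→(18, 16): d=(8,4) right/bottom  bias=-1
  edge (18, 16)→(0, 12): d=(-18,-4) top-left  bias=+0
  edge (0, 12)→(10, 12): d=(10,0) top-left  bias=+0
    (2,6)@(5, 13): e=[28,2,10] → #
    (3,6)@(7, 13): e=[20,10,10] → #
    (4,6)@(9, 13): e=[12,18,10] → #
    (5,6)@(11, 13): e=[4,26,10] → #
    (6,6)@(13, 13): e=[-4,34,10] → ·
    (2,7)@(5, 15): e=[44,-34,30] → ·
    (3,7)@(7, 15): e=[36,-26,30] → ·
    (4,7)@(9, 15): e=[28,-18,30] → ·
    (5,7)@(11, 15): e=[20,-10,30] → ·
    (7,7)@(15, 15): e=[4,6,30] → #
    (8,7)@(17, 15): e=[-4,14,30] → ·
    (7,8)@(15, 17): e=[20,-30,50] → ·
  covered (5 px):
    · · · · · · · · ·
    · · · · · · · · ·
    · · · · · · · · ·
    · · · · · · · · ·
    · · · · · · · · ·
    · · · · · · · · ·
    · · # # # # · · ·
    · · · · · · · # ·
    · · · · · · · · ·
    · · · · · · · · ·
    · · · · · · · · ·
T3:
  2·area = 48
  edge (8, 2)→(16, 2): d=(8,0) top-left  bias=+0
  edge (16, 2)→(0, 8): d=(-16,6) right/bottom  bias=-1
  edge (0, 8)→(8, 2): d=(8,-6) top-left  bias=+0
    (3,1)@(7, 3): e=[8,38,2] → #
    (4,1)@(9, 3): e=[8,26,14] → #
    (5,1)@(11, 3): e=[8,14,26] → #
    (6,1)@(13, 3): e=[8,2,38] → #
    (7,1)@(15, 3): e=[8,-10,50] → ·
    (2,2)@(5, 5): e=[24,18,6] → #
    (4,2)@(9, 5): e=[24,-6,30] → ·
    (5,2)@(11, 5): e=[24,-18,42] → ·
    (6,2)@(13, 5): e=[24,-30,54] → ·
    (2,3)@(5, 7): e=[40,-14,22] → ·
    (3,3)@(7, 7): e=[40,-26,34] → ·
  covered (6 px):
    · · · · · · · · ·
    · · · # # # # · ·
    · · # # · · · · ·
    · · · · · · · · ·
    · · · · · · · · ·
    · · · · · · · · ·
    · · · · · · · · ·
    · · · · · · · · ·
    · · · · · · · · ·
    · · · · · · · · ·
    · · · · · · · · ·

Z-buffer (winner per pixel, '.' = empty):
  . . . 0 0 0 . . .
  . . . 3 3 3 3 0 1
  . . 3 3 0 0 1 1 1
  . . 0 0 0 1 1 1 .
  . . 0 1 1 1 1 1 .
  . . . . . 1 1 1 .
  . . 2 2 2 2 . . .
  . . . . . . . 2 .
  . . . . . . . . .
  . . . . . . . . .
  . . . . . . . . .

Final: 0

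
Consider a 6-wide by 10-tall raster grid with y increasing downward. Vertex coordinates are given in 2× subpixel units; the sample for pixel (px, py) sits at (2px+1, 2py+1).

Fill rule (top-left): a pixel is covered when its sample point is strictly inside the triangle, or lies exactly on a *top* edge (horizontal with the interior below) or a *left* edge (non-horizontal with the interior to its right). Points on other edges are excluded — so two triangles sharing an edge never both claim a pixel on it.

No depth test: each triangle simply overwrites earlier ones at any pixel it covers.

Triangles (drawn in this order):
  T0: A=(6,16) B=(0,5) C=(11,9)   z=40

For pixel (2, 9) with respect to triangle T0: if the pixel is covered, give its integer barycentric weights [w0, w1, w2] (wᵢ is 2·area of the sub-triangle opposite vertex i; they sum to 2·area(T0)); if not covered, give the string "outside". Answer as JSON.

T0:
  2·area = 97
  edge (6, 16)→(0, 5): d=(-6,-11) top-left  bias=+0
  edge (0, 5)→(11, 9): d=(11,4) right/bottom  bias=-1
  edge (11, 9)→(6, 16): d=(-5,7) right/bottom  bias=-1
    (1,3)@(3, 7): e=[21,10,66] → X
    (2,3)@(5, 7): e=[43,2,52] → X
    (3,3)@(7, 7): e=[65,-6,38] → .
    (1,4)@(3, 9): e=[9,32,56] → X
    (3,4)@(7, 9): e=[53,16,28] → X
    (4,4)@(9, 9): e=[75,8,14] → X
    (5,4)@(11, 9): e=[97,0,0] → .  [on edge]
    (1,5)@(3, 11): e=[-3,54,46] → .
    (2,5)@(5, 11): e=[19,46,32] → X
    (5,5)@(11, 11): e=[85,22,-10] → .
    (2,6)@(5, 13): e=[7,68,22] → X
    (4,6)@(9, 13): e=[51,52,-6] → .
  covered (11 px):
    . . . . . .
    . . . . . .
    . . . . . .
    . X X . . .
    . X X X X .
    . . X X X .
    . . X X . .
    . . . . . .
    . . . . . .
    . . . . . .

Answer: "outside"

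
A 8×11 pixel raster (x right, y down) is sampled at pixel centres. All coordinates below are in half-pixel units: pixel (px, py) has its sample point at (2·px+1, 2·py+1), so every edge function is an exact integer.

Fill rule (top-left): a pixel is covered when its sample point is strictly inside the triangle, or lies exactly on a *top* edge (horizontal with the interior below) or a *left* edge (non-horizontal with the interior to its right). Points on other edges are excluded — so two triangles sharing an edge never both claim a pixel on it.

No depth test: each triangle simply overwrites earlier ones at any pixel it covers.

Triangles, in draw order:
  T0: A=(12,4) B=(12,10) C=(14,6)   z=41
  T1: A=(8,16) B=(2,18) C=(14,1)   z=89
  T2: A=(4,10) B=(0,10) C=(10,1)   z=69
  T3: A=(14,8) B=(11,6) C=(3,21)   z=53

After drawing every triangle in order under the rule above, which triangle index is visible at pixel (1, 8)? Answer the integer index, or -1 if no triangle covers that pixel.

T0:
  2·area = 12  (B↔C swapped to make it positive)
  edge (12, 4)→(14, 6): d=(2,2) right/bottom  bias=-1
  edge (14, 6)→(12, 10): d=(-2,4) right/bottom  bias=-1
  edge (12, 10)→(12, 4): d=(0,-6) top-left  bias=+0
    (4,0)@(9, 1): e=[0,30,-18] → .  [on edge]
    (5,1)@(11, 3): e=[0,18,-6] → .  [on edge]
    (6,2)@(13, 5): e=[0,6,6] → .  [on edge]
    (6,3)@(13, 7): e=[4,2,6] → X
    (7,3)@(15, 7): e=[0,-6,18] → .  [on edge]
    (6,4)@(13, 9): e=[8,-2,6] → .
  covered (1 px):
    . . . . . . . .
    . . . . . . . .
    . . . . . . . .
    . . . . . . X .
    . . . . . . . .
    . . . . . . . .
    . . . . . . . .
    . . . . . . . .
    . . . . . . . .
    . . . . . . . .
    . . . . . . . .
T1:
  2·area = 78
  edge (8, 16)→(2, 18): d=(-6,2) right/bottom  bias=-1
  edge (2, 18)→(14, 1): d=(12,-17) top-left  bias=+0
  edge (14, 1)→(8, 16): d=(-6,15) right/bottom  bias=-1
    (6,1)@(13, 3): e=[68,7,3] → X
    (7,1)@(15, 3): e=[64,41,-27] → .
    (6,2)@(13, 5): e=[56,31,-9] → .
    (5,3)@(11, 7): e=[48,21,9] → X
    (6,3)@(13, 7): e=[44,55,-21] → .
    (4,4)@(9, 9): e=[40,11,27] → X
    (5,4)@(11, 9): e=[36,45,-3] → .
    (3,5)@(7, 11): e=[32,1,45] → X
    (5,5)@(11, 11): e=[24,69,-15] → .
    (3,6)@(7, 13): e=[20,25,33] → X
    (5,6)@(11, 13): e=[12,93,-27] → .
    (2,7)@(5, 15): e=[12,15,51] → X
    (5,7)@(11, 15): e=[0,117,-39] → .  [on edge]
    (2,8)@(5, 17): e=[0,39,39] → .  [on edge]
  covered (10 px):
    . . . . . . . .
    . . . . . . X .
    . . . . . . . .
    . . . . . X . .
    . . . . X . . .
    . . . X X . . .
    . . . X X . . .
    . . X X . . . .
    . X . . . . . .
    . . . . . . . .
    . . . . . . . .
T2:
  2·area = 36
  edge (4, 10)→(0, 10): d=(-4,0) right/bottom  bias=-1
  edge (0, 10)→(10, 1): d=(10,-9) top-left  bias=+0
  edge (10, 1)→(4, 10): d=(-6,9) right/bottom  bias=-1
    (3,2)@(7, 5): e=[20,13,3] → X
    (4,2)@(9, 5): e=[20,31,-15] → .
    (2,3)@(5, 7): e=[12,15,9] → X
    (3,3)@(7, 7): e=[12,33,-9] → .
    (1,4)@(3, 9): e=[4,17,15] → X
    (2,4)@(5, 9): e=[4,35,-3] → .
    (1,5)@(3, 11): e=[-4,37,3] → .
  covered (3 px):
    . . . . . . . .
    . . . . . . . .
    . . . X . . . .
    . . X . . . . .
    . X . . . . . .
    . . . . . . . .
    . . . . . . . .
    . . . . . . . .
    . . . . . . . .
    . . . . . . . .
    . . . . . . . .
T3:
  2·area = 61  (B↔C swapped to make it positive)
  edge (14, 8)→(3, 21): d=(-11,13) right/bottom  bias=-1
  edge (3, 21)→(11, 6): d=(8,-15) top-left  bias=+0
  edge (11, 6)→(14, 8): d=(3,2) right/bottom  bias=-1
    (5,3)@(11, 7): e=[50,8,3] → X
    (6,3)@(13, 7): e=[24,38,-1] → .
    (5,4)@(11, 9): e=[28,24,9] → X
    (6,4)@(13, 9): e=[2,54,5] → X
    (7,4)@(15, 9): e=[-24,84,1] → .
    (4,5)@(9, 11): e=[32,10,19] → X
    (6,5)@(13, 11): e=[-20,70,11] → .
    (4,6)@(9, 13): e=[10,26,25] → X
    (5,6)@(11, 13): e=[-16,56,21] → .
    (3,7)@(7, 15): e=[14,12,35] → X
    (4,7)@(9, 15): e=[-12,42,31] → .
    (3,8)@(7, 17): e=[-8,28,41] → .
    (1,10)@(3, 21): e=[0,0,61] → .  [on edge]
  covered (7 px):
    . . . . . . . .
    . . . . . . . .
    . . . . . . . .
    . . . . . X . .
    . . . . . X X .
    . . . . X X . .
    . . . . X . . .
    . . . X . . . .
    . . . . . . . .
    . . . . . . . .
    . . . . . . . .

Z-buffer (winner per pixel, '.' = empty):
  . . . . . . . .
  . . . . . . 1 .
  . . . 2 . . . .
  . . 2 . . 3 0 .
  . 2 . . 1 3 3 .
  . . . 1 3 3 . .
  . . . 1 3 . . .
  . . 1 3 . . . .
  . 1 . . . . . .
  . . . . . . . .
  . . . . . . . .

Result: 1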